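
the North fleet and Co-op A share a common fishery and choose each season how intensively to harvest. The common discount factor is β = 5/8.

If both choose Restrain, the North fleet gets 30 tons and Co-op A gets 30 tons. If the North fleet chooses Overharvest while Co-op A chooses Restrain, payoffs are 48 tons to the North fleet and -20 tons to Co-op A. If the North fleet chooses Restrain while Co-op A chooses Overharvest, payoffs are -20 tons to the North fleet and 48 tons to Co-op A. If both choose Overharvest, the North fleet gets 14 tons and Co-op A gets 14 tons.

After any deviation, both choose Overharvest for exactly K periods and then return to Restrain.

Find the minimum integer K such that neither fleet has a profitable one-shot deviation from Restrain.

No profitable deviation requires (30−14)(β+…+β^K) ≥ 48−30, i.e. β+…+β^K ≥ 9/8 ≈ 1.1250.
With β = 5/8, the partial sums are K=1: 0.6250, K=2: 1.0156, K=3: 1.2598.
K = 3 is the first length at which the sum reaches 1.1250.

3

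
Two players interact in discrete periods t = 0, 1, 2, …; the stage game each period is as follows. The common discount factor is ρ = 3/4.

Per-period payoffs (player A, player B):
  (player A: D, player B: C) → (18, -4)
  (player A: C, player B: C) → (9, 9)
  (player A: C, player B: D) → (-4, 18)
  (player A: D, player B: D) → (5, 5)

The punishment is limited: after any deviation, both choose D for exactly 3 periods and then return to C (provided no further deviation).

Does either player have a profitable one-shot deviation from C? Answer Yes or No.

Yes

A one-shot deviation gives 18 now, then 5 for 3 periods, then back to 9.
Gain from deviating: (18−9) today; loss: (9−5) in each of the next 3 periods.
No-deviation condition: (9−5)(ρ+…+ρ^3) ≥ 18−9, i.e. ρ+…+ρ^3 ≥ 9/4.
At ρ = 3/4: ρ+…+ρ^3 = 1.7344 < 2.2500.
So cooperation is not sustainable.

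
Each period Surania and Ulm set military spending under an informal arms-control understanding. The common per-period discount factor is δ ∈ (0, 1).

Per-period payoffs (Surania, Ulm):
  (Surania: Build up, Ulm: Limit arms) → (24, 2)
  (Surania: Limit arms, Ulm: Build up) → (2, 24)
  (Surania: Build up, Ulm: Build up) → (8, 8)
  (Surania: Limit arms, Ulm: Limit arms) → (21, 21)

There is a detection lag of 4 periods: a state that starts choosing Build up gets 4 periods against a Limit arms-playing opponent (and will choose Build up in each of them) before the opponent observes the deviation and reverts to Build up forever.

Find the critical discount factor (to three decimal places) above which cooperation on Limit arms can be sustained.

0.658

The best deviation is to choose Build up for all 4 undetected periods, earning 24 each, then 8 forever once detected.
Deviation value: 24(1−δ^4)/(1−δ) + 8δ^4/(1−δ); cooperation value: 21/(1−δ).
IC: 21 ≥ 24(1−δ^4) + 8δ^4 = 24 − 16δ^4.
So δ^4 ≥ 3/16, giving δ ≥ (3/16)^(1/4) ≈ 0.658.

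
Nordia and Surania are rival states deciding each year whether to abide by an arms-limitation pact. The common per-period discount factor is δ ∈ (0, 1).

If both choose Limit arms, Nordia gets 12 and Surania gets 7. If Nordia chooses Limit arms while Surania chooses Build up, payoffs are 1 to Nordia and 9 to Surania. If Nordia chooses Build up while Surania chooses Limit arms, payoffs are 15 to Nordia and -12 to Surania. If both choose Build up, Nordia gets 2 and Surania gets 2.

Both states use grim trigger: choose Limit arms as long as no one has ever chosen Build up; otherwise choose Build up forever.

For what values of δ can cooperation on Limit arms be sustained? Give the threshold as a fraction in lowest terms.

For Nordia: deviation gain 15−12 = 3, per-period punishment loss 12−2 = 10. IC gives δ ≥ 3/13.
For Surania: gain 2, loss 5 per period, so δ ≥ 2/7.
The tighter constraint is Surania's, so cooperation needs δ ≥ 2/7.

2/7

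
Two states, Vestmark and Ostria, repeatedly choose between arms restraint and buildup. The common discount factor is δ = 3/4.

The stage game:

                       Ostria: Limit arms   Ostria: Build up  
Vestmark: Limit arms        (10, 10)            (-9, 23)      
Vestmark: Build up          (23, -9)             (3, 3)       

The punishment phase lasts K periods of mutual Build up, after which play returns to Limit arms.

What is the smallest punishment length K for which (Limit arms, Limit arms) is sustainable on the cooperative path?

4

Need Σ_{k=1}^{K} δ^k ≥ (23−10)/(10−3) = 1.8571 at δ = 3/4.
At K = 3 the sum is 1.7344 < 1.8571; at K = 4 it is 2.0508 ≥ 1.8571.
So the minimum punishment length is K = 4.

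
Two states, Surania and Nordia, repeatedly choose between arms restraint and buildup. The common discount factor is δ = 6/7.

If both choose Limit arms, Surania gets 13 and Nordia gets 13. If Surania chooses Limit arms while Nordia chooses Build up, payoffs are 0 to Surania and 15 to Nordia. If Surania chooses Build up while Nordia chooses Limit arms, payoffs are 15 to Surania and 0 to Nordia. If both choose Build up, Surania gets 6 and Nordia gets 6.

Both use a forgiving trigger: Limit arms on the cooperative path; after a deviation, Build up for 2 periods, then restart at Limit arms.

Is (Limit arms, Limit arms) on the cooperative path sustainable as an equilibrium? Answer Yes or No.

Comparing payoff streams over the 3 periods until play realigns: cooperate → 13(1+δ+…+δ^2); deviate → 15 + 6(δ+…+δ^2).
Cooperation is sustained iff (13−6)(δ+…+δ^2) ≥ 15−13.
δ+…+δ^2 = 6/7·(1−(6/7)^2)/(1−6/7) = 1.5918, and (15−13)/(13−6) = 0.2857.
1.5918 ≥ 0.2857, so cooperation is sustainable.

Yes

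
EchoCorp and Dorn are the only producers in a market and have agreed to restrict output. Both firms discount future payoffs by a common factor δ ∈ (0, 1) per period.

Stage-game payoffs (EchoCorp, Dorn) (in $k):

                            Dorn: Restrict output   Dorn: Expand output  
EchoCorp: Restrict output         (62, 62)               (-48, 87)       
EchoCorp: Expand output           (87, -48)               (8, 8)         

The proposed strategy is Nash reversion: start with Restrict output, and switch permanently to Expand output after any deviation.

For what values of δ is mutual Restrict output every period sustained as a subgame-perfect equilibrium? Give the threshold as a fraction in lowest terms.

One-period gain from deviating is 87 − 62 = 25. The loss is 62 − 8 = 54 in every subsequent period, with present value 54·δ/(1−δ).
Deviation is unprofitable when 54·δ/(1−δ) ≥ 25, i.e. δ/(1−δ) ≥ 25/54.
Equivalently δ ≥ 25/(25+54) = 25/79.

25/79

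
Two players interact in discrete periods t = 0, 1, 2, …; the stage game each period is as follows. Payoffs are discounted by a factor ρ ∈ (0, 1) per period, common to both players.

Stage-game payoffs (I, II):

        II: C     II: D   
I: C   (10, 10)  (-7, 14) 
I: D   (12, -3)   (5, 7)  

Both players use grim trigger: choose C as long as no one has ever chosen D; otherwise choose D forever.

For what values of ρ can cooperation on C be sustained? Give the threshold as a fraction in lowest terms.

For I: deviation gain 12−10 = 2, per-period punishment loss 10−5 = 5. IC gives ρ ≥ 2/7.
For II: gain 4, loss 3 per period, so ρ ≥ 4/7.
The tighter constraint is II's, so cooperation needs ρ ≥ 4/7.

4/7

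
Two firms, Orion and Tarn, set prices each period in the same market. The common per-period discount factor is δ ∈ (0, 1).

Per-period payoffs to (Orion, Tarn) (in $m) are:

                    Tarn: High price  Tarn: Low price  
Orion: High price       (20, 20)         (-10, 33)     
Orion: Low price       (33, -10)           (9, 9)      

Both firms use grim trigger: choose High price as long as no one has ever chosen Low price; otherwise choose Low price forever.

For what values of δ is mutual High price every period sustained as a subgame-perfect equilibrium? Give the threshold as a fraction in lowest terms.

13/24

Cooperation forever yields 20 each period: 20/(1−δ).
Deviating yields 33 once, then 9 forever: 33 + 9δ/(1−δ).
No profitable deviation requires 20/(1−δ) ≥ 33 + 9δ/(1−δ).
Multiplying by (1−δ): 20 ≥ 33(1−δ) + 9δ = 33 − 24δ.
So 24δ ≥ 13, i.e. δ ≥ 13/24.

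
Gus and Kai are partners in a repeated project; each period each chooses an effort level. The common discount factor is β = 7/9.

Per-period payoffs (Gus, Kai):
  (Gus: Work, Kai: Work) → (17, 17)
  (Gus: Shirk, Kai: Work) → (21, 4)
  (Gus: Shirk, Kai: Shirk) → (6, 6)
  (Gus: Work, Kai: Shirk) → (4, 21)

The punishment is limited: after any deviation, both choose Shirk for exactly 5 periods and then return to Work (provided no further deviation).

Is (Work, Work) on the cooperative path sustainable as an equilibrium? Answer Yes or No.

Yes

A one-shot deviation gives 21 now, then 6 for 5 periods, then back to 17.
Gain from deviating: (21−17) today; loss: (17−6) in each of the next 5 periods.
No-deviation condition: (17−6)(β+…+β^5) ≥ 21−17, i.e. β+…+β^5 ≥ 4/11.
At β = 7/9: β+…+β^5 = 2.5038 ≥ 0.3636.
So cooperation is sustainable.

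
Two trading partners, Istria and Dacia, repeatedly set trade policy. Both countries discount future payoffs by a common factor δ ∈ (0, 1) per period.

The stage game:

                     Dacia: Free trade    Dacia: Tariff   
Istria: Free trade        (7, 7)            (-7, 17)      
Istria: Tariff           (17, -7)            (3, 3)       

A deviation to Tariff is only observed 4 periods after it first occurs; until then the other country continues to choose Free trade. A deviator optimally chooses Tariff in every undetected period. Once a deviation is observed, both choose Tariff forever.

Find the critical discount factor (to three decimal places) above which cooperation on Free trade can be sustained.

0.919

A deviator earns 17 for 4 periods, then 3 forever; cooperating earns 7 forever. Multiplying the IC by (1−δ):
7 ≥ 17(1−δ^4) + 3δ^4, so 14·δ^4 ≥ 10 and δ^4 ≥ 5/7.
δ ≥ (5/7)^(1/4) ≈ 0.919.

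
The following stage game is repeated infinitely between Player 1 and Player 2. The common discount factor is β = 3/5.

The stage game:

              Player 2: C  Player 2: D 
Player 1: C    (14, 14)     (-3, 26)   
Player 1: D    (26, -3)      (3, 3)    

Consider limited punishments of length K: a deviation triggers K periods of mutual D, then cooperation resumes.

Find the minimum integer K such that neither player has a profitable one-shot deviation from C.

3

No profitable deviation requires (14−3)(β+…+β^K) ≥ 26−14, i.e. β+…+β^K ≥ 12/11 ≈ 1.0909.
With β = 3/5, the partial sums are K=1: 0.6000, K=2: 0.9600, K=3: 1.1760.
K = 3 is the first length at which the sum reaches 1.0909.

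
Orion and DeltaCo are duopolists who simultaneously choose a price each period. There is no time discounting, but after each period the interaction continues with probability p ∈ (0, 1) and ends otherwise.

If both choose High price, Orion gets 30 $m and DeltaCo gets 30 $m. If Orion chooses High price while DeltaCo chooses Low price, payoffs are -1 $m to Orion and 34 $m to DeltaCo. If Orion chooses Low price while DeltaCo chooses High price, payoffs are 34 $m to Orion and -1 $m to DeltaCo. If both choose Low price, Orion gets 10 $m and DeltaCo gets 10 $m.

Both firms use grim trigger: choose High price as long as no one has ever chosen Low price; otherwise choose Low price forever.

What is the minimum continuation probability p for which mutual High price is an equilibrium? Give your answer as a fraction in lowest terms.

Expected cooperation value is 30 + p·30 + p²·30 + … = 30/(1−p); deviation gives 34 + p·10/(1−p).
30 ≥ 34(1−p) + 10p ⇒ 24p ≥ 4 ⇒ p ≥ 4/24 = 1/6.

1/6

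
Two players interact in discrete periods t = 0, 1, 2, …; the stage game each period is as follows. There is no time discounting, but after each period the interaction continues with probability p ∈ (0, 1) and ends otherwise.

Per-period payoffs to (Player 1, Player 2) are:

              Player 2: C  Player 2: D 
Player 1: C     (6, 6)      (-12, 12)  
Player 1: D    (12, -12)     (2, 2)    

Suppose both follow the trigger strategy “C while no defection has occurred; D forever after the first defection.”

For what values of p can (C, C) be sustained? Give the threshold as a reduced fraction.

3/5

With no time discounting, the continuation probability p plays the role of the discount factor.
Grim-trigger IC: 6/(1−p) ≥ 12 + 2p/(1−p) ⇒ p ≥ (12−6)/(12−2) = 3/5.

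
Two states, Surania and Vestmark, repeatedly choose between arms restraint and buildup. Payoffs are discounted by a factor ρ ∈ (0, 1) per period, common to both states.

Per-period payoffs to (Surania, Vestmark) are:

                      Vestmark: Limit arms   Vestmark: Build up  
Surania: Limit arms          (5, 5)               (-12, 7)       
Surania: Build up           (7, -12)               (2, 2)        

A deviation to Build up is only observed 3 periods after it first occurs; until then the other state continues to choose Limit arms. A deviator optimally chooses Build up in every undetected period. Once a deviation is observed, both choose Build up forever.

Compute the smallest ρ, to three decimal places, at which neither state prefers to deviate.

The best deviation is to choose Build up for all 3 undetected periods, earning 7 each, then 2 forever once detected.
Deviation value: 7(1−ρ^3)/(1−ρ) + 2ρ^3/(1−ρ); cooperation value: 5/(1−ρ).
IC: 5 ≥ 7(1−ρ^3) + 2ρ^3 = 7 − 5ρ^3.
So ρ^3 ≥ 2/5, giving ρ ≥ (2/5)^(1/3) ≈ 0.737.

0.737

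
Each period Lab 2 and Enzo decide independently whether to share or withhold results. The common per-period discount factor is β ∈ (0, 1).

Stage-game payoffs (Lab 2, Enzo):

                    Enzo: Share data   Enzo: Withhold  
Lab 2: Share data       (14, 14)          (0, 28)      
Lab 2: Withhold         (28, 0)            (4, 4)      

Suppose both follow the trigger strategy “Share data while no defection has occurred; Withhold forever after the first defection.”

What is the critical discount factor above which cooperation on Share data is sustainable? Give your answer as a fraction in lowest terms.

Under grim trigger the critical discount factor is (T−C)/(T−P) with T = 28, C = 14, P = 4.
β* = (28−14)/(28−4) = 14/24 = 7/12.

7/12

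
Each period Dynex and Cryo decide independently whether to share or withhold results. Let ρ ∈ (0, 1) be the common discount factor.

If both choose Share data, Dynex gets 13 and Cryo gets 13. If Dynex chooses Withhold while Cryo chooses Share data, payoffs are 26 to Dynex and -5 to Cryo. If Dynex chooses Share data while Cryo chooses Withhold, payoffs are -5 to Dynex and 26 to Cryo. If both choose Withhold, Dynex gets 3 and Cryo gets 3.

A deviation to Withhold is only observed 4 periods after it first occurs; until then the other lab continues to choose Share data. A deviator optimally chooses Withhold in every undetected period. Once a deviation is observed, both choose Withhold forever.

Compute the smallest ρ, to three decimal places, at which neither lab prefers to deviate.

0.867

The best deviation is to choose Withhold for all 4 undetected periods, earning 26 each, then 3 forever once detected.
Deviation value: 26(1−ρ^4)/(1−ρ) + 3ρ^4/(1−ρ); cooperation value: 13/(1−ρ).
IC: 13 ≥ 26(1−ρ^4) + 3ρ^4 = 26 − 23ρ^4.
So ρ^4 ≥ 13/23, giving ρ ≥ (13/23)^(1/4) ≈ 0.867.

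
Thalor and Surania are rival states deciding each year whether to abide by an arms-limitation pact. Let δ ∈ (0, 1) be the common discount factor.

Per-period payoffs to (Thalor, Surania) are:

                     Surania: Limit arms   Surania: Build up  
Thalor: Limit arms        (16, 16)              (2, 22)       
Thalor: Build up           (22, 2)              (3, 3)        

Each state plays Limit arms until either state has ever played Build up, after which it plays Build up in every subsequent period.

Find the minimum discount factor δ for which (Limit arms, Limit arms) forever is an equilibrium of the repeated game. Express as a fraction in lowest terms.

6/19

Cooperation forever yields 16 each period: 16/(1−δ).
Deviating yields 22 once, then 3 forever: 22 + 3δ/(1−δ).
No profitable deviation requires 16/(1−δ) ≥ 22 + 3δ/(1−δ).
Multiplying by (1−δ): 16 ≥ 22(1−δ) + 3δ = 22 − 19δ.
So 19δ ≥ 6, i.e. δ ≥ 6/19.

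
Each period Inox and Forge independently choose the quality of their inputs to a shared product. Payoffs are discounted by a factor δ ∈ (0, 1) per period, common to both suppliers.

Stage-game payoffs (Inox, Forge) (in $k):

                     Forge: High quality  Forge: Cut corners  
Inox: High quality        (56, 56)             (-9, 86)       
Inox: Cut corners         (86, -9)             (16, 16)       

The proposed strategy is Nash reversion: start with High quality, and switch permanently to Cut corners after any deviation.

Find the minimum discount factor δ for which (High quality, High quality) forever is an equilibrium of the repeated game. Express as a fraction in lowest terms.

56/(1−δ) ≥ 86 + 16δ/(1−δ)
56 ≥ 86 − 70δ
δ ≥ 30/70 = 3/7.

3/7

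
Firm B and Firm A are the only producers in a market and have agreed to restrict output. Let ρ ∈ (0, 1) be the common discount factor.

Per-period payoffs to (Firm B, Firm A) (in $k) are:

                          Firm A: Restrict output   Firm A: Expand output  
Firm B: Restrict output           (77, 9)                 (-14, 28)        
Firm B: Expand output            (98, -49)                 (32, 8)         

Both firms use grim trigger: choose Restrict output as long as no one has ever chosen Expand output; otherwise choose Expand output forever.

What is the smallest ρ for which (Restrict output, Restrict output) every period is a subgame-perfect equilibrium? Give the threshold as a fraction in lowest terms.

19/20

Firm B: cooperation gives 77 each period; deviation gives 98 once then 32 forever.
  77/(1−ρ) ≥ 98 + 32ρ/(1−ρ) ⇒ ρ ≥ 21/66 = 7/22.
Firm A: cooperation gives 9 each period; deviation gives 28 once then 8 forever.
  ρ ≥ 19/20.
Both must hold, so the binding constraint is Firm A's: ρ ≥ 19/20.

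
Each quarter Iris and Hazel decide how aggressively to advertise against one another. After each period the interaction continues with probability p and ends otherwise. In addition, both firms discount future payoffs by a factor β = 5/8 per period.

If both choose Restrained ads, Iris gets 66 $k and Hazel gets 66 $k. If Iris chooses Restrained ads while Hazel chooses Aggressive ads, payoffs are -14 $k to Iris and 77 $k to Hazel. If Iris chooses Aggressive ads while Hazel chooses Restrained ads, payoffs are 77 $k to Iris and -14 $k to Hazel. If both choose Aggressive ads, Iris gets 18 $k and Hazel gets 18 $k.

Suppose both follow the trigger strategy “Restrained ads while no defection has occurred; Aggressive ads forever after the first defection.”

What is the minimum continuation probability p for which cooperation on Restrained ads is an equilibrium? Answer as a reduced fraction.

With continuation probability p and discount β, the effective per-period discount factor is βp.
Grim-trigger IC: βp ≥ (77−66)/(77−18) = 11/59.
So p ≥ (11/59)/(5/8) = 88/295.

88/295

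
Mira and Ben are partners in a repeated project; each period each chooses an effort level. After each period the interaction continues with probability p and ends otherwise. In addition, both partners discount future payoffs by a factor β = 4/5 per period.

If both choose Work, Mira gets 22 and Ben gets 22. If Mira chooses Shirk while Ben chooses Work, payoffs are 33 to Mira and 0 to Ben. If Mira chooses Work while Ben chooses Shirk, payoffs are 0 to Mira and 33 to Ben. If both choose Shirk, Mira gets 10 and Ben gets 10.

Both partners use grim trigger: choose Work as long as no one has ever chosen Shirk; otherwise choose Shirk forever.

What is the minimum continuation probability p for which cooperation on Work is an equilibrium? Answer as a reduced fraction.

55/92

Expected continuation weight on next period's payoff is β·p = 4/5·p, which plays the role of the discount factor.
Cooperation requires 4/5·p ≥ (33−22)/(33−10) = 11/23, hence p ≥ 55/92.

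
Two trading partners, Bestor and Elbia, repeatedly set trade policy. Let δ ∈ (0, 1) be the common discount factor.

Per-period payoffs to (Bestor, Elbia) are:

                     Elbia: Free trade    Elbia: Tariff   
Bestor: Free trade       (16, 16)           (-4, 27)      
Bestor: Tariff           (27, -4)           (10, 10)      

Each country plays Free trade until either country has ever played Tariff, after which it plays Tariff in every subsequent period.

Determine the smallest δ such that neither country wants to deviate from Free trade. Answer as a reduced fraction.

11/17

Cooperation forever yields 16 each period: 16/(1−δ).
Deviating yields 27 once, then 10 forever: 27 + 10δ/(1−δ).
No profitable deviation requires 16/(1−δ) ≥ 27 + 10δ/(1−δ).
Multiplying by (1−δ): 16 ≥ 27(1−δ) + 10δ = 27 − 17δ.
So 17δ ≥ 11, i.e. δ ≥ 11/17.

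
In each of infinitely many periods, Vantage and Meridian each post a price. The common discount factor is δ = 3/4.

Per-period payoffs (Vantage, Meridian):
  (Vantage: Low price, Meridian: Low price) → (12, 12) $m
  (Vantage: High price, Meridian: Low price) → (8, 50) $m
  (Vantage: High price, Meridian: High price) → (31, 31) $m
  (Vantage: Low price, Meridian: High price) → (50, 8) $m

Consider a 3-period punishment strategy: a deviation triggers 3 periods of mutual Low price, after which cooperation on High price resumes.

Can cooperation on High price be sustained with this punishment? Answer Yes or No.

Yes

IC: δ+…+δ^3 ≥ (50−31)/(31−12) = 1.
At δ = 3/4: partial sum = 1.7344 ≥ 1.0000. Cooperation sustainable.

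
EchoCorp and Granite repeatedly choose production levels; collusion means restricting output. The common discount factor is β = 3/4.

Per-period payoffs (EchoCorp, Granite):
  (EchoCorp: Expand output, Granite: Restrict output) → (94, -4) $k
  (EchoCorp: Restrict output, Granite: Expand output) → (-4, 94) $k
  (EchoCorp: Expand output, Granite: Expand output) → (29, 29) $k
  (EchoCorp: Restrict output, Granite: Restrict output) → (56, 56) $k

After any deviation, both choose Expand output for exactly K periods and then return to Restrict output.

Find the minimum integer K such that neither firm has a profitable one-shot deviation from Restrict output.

3

Need Σ_{k=1}^{K} β^k ≥ (94−56)/(56−29) = 1.4074 at β = 3/4.
At K = 2 the sum is 1.3125 < 1.4074; at K = 3 it is 1.7344 ≥ 1.4074.
So the minimum punishment length is K = 3.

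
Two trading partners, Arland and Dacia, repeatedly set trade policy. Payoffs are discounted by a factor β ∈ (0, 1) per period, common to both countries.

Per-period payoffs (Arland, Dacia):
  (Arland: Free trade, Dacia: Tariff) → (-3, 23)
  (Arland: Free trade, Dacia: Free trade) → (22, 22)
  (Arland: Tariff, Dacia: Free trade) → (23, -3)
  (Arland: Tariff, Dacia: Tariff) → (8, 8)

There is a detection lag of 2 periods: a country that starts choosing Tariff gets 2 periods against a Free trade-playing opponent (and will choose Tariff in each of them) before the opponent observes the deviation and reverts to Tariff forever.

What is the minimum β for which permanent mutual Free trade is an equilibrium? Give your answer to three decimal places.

A deviator earns 23 for 2 periods, then 8 forever; cooperating earns 22 forever. Multiplying the IC by (1−β):
22 ≥ 23(1−β^2) + 8β^2, so 15·β^2 ≥ 1 and β^2 ≥ 1/15.
β ≥ (1/15)^(1/2) ≈ 0.258.

0.258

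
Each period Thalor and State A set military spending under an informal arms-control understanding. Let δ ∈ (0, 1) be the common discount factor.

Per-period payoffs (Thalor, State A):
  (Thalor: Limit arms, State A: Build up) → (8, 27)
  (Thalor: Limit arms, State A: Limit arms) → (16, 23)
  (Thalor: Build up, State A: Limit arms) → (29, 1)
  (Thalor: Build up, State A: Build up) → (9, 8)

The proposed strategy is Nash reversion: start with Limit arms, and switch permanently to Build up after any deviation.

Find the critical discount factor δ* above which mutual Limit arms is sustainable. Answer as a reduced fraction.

Thalor: cooperation gives 16 each period; deviation gives 29 once then 9 forever.
  16/(1−δ) ≥ 29 + 9δ/(1−δ) ⇒ δ ≥ 13/20.
State A: cooperation gives 23 each period; deviation gives 27 once then 8 forever.
  δ ≥ 4/19.
Both must hold, so the binding constraint is Thalor's: δ ≥ 13/20.

13/20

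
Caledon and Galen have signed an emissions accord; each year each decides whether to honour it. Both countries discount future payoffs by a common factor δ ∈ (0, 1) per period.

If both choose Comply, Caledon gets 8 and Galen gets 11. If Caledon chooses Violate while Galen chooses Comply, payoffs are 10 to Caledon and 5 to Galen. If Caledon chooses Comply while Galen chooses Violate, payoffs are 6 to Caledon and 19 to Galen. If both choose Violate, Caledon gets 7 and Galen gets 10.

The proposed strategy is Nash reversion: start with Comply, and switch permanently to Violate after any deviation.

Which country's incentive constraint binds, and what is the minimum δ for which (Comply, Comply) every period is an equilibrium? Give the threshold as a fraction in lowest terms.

Caledon: cooperation gives 8 each period; deviation gives 10 once then 7 forever.
  8/(1−δ) ≥ 10 + 7δ/(1−δ) ⇒ δ ≥ 2/3.
Galen: cooperation gives 11 each period; deviation gives 19 once then 10 forever.
  δ ≥ 8/9.
Both must hold, so the binding constraint is Galen's: δ ≥ 8/9.

Galen; δ ≥ 8/9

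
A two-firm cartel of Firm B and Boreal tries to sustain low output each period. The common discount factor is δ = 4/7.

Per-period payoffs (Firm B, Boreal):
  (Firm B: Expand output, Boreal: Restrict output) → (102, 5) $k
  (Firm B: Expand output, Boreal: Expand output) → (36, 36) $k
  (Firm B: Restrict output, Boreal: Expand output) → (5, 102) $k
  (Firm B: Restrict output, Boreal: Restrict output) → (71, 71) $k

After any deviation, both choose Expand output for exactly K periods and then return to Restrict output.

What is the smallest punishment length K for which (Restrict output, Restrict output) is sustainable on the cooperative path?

IC: δ(1−δ^K)/(1−δ) ≥ (102−71)/(71−36) = 31/35.
With δ = 4/7: need 1 − δ^K ≥ 31/35·(1−4/7)/(4/7), i.e. δ^K ≤ 0.3357.
Since (4/7)^1 = 0.5714 and (4/7)^2 = 0.3265, the smallest such K is 2.

2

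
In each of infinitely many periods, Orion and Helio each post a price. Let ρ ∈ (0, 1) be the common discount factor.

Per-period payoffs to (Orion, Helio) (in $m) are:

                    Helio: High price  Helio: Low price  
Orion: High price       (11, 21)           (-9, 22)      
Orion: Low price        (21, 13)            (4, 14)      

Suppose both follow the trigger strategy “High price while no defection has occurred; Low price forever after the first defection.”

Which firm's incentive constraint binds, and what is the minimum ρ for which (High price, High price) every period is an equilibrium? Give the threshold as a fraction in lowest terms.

Orion; ρ ≥ 10/17

For Orion: deviation gain 21−11 = 10, per-period punishment loss 11−4 = 7. IC gives ρ ≥ 10/17.
For Helio: gain 1, loss 7 per period, so ρ ≥ 1/8.
The tighter constraint is Orion's, so cooperation needs ρ ≥ 10/17.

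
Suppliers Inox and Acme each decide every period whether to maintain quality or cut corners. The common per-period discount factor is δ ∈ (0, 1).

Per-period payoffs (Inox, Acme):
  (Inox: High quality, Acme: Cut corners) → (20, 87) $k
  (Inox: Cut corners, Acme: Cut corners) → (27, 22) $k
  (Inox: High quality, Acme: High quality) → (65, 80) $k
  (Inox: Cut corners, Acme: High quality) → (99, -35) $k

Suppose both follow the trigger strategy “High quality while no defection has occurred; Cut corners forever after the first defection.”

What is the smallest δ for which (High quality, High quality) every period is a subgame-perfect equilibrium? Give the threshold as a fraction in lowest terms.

17/36

Inox: cooperation gives 65 each period; deviation gives 99 once then 27 forever.
  65/(1−δ) ≥ 99 + 27δ/(1−δ) ⇒ δ ≥ 34/72 = 17/36.
Acme: cooperation gives 80 each period; deviation gives 87 once then 22 forever.
  δ ≥ 7/65.
Both must hold, so the binding constraint is Inox's: δ ≥ 17/36.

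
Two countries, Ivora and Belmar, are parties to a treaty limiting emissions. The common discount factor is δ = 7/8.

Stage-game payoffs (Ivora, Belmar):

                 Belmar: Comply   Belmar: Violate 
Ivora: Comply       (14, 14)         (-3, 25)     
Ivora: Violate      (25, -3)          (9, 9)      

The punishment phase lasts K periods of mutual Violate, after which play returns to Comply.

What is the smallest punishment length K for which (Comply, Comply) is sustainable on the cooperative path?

No profitable deviation requires (14−9)(δ+…+δ^K) ≥ 25−14, i.e. δ+…+δ^K ≥ 11/5 ≈ 2.2000.
With δ = 7/8, the partial sums are K=1: 0.8750, K=2: 1.6406, K=3: 2.3105.
K = 3 is the first length at which the sum reaches 2.2000.

3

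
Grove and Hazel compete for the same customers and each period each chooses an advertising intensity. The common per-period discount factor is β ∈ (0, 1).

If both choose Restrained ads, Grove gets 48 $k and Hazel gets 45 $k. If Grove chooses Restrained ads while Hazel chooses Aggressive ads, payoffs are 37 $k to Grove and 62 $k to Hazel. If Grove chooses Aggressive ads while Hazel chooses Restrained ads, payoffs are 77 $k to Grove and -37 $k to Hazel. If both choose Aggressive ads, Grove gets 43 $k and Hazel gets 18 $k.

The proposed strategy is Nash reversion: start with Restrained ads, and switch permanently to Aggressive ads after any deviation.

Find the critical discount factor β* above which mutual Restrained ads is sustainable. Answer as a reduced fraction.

For Grove: deviation gain 77−48 = 29, per-period punishment loss 48−43 = 5. IC gives β ≥ 29/34.
For Hazel: gain 17, loss 27 per period, so β ≥ 17/44.
The tighter constraint is Grove's, so cooperation needs β ≥ 29/34.

29/34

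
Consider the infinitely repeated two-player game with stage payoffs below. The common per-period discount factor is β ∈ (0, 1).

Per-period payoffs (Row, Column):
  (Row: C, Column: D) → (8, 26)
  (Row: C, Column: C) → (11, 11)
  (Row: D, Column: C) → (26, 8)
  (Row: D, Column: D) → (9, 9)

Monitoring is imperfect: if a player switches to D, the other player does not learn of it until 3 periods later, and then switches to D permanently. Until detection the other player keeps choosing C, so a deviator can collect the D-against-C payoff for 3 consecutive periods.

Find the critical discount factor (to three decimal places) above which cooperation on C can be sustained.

0.959

The best deviation is to choose D for all 3 undetected periods, earning 26 each, then 9 forever once detected.
Deviation value: 26(1−β^3)/(1−β) + 9β^3/(1−β); cooperation value: 11/(1−β).
IC: 11 ≥ 26(1−β^3) + 9β^3 = 26 − 17β^3.
So β^3 ≥ 15/17, giving β ≥ (15/17)^(1/3) ≈ 0.959.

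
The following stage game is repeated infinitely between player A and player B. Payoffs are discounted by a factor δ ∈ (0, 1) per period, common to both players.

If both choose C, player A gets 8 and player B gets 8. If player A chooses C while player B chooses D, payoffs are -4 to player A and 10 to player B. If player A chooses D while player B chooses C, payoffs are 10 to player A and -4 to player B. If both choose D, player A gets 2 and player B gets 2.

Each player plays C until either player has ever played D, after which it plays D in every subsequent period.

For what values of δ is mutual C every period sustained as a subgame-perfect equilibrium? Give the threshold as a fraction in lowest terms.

1/4

Cooperation forever yields 8 each period: 8/(1−δ).
Deviating yields 10 once, then 2 forever: 10 + 2δ/(1−δ).
No profitable deviation requires 8/(1−δ) ≥ 10 + 2δ/(1−δ).
Multiplying by (1−δ): 8 ≥ 10(1−δ) + 2δ = 10 − 8δ.
So 8δ ≥ 2, i.e. δ ≥ 2/8 = 1/4.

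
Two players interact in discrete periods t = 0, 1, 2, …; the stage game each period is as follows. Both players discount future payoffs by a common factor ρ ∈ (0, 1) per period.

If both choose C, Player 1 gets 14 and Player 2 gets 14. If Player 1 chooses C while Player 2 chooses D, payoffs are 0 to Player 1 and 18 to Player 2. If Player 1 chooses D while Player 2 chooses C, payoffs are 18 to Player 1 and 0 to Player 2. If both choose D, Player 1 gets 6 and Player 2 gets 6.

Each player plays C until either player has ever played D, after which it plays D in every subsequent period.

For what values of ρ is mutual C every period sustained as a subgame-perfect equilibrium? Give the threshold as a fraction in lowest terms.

14/(1−ρ) ≥ 18 + 6ρ/(1−ρ)
14 ≥ 18 − 12ρ
ρ ≥ 4/12 = 1/3.

1/3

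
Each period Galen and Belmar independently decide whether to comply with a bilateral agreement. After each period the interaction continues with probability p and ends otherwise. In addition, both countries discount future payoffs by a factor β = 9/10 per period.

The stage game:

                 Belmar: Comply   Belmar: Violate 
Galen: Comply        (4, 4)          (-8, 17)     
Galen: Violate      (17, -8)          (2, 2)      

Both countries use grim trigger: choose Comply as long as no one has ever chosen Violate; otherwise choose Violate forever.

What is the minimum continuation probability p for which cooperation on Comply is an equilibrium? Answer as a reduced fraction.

26/27

Expected continuation weight on next period's payoff is β·p = 9/10·p, which plays the role of the discount factor.
Cooperation requires 9/10·p ≥ (17−4)/(17−2) = 13/15, hence p ≥ 26/27.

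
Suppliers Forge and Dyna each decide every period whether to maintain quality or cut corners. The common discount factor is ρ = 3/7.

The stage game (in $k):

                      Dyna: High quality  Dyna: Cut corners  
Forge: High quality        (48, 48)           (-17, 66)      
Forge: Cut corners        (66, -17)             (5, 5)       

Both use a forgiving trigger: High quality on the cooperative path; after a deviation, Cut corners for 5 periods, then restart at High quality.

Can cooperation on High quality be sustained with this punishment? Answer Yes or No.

Comparing payoff streams over the 6 periods until play realigns: cooperate → 48(1+ρ+…+ρ^5); deviate → 66 + 5(ρ+…+ρ^5).
Cooperation is sustained iff (48−5)(ρ+…+ρ^5) ≥ 66−48.
ρ+…+ρ^5 = 3/7·(1−(3/7)^5)/(1−3/7) = 0.7392, and (66−48)/(48−5) = 0.4186.
0.7392 ≥ 0.4186, so cooperation is sustainable.

Yes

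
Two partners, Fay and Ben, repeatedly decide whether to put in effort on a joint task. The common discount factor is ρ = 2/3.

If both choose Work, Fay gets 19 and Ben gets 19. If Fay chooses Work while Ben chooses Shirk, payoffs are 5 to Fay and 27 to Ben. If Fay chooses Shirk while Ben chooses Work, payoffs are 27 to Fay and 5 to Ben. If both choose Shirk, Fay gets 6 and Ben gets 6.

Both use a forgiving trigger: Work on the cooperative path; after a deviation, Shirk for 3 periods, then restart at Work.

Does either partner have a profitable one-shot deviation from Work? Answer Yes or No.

No

Comparing payoff streams over the 4 periods until play realigns: cooperate → 19(1+ρ+…+ρ^3); deviate → 27 + 6(ρ+…+ρ^3).
Cooperation is sustained iff (19−6)(ρ+…+ρ^3) ≥ 27−19.
ρ+…+ρ^3 = 2/3·(1−(2/3)^3)/(1−2/3) = 1.4074, and (27−19)/(19−6) = 0.6154.
1.4074 ≥ 0.6154, so cooperation is sustainable.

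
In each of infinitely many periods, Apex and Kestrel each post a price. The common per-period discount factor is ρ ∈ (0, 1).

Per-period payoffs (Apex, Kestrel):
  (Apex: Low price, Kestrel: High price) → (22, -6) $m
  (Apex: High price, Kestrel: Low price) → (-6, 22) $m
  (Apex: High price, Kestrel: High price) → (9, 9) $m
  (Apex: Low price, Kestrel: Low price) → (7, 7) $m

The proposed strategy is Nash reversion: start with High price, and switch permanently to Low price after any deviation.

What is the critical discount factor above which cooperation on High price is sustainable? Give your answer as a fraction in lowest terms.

Under grim trigger the critical discount factor is (T−C)/(T−P) with T = 22, C = 9, P = 7.
ρ* = (22−9)/(22−7) = 13/15.

13/15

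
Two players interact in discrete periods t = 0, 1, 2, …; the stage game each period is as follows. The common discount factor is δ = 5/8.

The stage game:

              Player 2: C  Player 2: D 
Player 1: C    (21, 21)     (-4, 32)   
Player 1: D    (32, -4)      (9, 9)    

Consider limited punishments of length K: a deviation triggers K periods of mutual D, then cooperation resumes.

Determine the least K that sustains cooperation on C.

2

IC: δ(1−δ^K)/(1−δ) ≥ (32−21)/(21−9) = 11/12.
With δ = 5/8: need 1 − δ^K ≥ 11/12·(1−5/8)/(5/8), i.e. δ^K ≤ 0.4500.
Since (5/8)^1 = 0.6250 and (5/8)^2 = 0.3906, the smallest such K is 2.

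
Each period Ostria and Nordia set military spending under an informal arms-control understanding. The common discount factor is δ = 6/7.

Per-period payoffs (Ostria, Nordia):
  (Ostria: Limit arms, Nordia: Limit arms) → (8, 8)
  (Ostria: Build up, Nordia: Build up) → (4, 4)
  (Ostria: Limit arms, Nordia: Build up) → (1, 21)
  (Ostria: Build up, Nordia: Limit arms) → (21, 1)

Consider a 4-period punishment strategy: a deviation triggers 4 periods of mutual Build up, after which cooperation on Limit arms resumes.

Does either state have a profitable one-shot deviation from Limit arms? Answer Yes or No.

Yes

Comparing payoff streams over the 5 periods until play realigns: cooperate → 8(1+δ+…+δ^4); deviate → 21 + 4(δ+…+δ^4).
Cooperation is sustained iff (8−4)(δ+…+δ^4) ≥ 21−8.
δ+…+δ^4 = 6/7·(1−(6/7)^4)/(1−6/7) = 2.7613, and (21−8)/(8−4) = 3.2500.
2.7613 < 3.2500, so cooperation is not sustainable.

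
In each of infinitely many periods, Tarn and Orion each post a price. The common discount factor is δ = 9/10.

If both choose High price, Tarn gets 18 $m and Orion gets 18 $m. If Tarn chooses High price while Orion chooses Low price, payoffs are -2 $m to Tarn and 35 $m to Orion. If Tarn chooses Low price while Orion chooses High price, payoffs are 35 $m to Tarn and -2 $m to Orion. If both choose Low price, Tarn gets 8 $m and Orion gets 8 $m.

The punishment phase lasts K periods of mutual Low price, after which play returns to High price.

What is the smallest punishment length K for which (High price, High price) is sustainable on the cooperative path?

No profitable deviation requires (18−8)(δ+…+δ^K) ≥ 35−18, i.e. δ+…+δ^K ≥ 17/10 ≈ 1.7000.
With δ = 9/10, the partial sums are K=1: 0.9000, K=2: 1.7100.
K = 2 is the first length at which the sum reaches 1.7000.

2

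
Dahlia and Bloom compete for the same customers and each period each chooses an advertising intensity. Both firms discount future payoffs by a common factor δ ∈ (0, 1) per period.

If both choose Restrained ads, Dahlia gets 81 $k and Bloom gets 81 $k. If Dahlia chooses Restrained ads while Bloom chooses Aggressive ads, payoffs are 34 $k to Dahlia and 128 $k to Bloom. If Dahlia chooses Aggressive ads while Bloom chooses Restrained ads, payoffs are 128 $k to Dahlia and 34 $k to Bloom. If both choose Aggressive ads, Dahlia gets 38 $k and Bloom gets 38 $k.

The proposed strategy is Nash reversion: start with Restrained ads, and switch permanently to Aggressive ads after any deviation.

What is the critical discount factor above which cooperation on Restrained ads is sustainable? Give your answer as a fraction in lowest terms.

One-period gain from deviating is 128 − 81 = 47. The loss is 81 − 38 = 43 in every subsequent period, with present value 43·δ/(1−δ).
Deviation is unprofitable when 43·δ/(1−δ) ≥ 47, i.e. δ/(1−δ) ≥ 47/43.
Equivalently δ ≥ 47/(47+43) = 47/90.

47/90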